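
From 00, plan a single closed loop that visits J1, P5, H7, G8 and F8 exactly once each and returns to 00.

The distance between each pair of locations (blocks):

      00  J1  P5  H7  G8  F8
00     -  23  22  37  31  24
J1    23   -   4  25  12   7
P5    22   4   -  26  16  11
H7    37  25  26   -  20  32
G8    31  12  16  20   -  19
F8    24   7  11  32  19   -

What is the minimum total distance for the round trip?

00-J1-P5-H7-G8-F8-00: 23+4+26+20+19+24 = 116
00-J1-P5-H7-F8-G8-00: 23+4+26+32+19+31 = 135
00-J1-P5-G8-H7-F8-00: 23+4+16+20+32+24 = 119
00-J1-P5-G8-F8-H7-00: 23+4+16+19+32+37 = 131
00-J1-P5-F8-H7-G8-00: 23+4+11+32+20+31 = 121
00-J1-P5-F8-G8-H7-00: 23+4+11+19+20+37 = 114
00-J1-H7-P5-G8-F8-00: 23+25+26+16+19+24 = 133
00-J1-H7-P5-F8-G8-00: 23+25+26+11+19+31 = 135
00-J1-H7-G8-P5-F8-00: 23+25+20+16+11+24 = 119
00-J1-H7-G8-F8-P5-00: 23+25+20+19+11+22 = 120
00-J1-H7-F8-P5-G8-00: 23+25+32+11+16+31 = 138
00-J1-H7-F8-G8-P5-00: 23+25+32+19+16+22 = 137
00-J1-G8-P5-H7-F8-00: 23+12+16+26+32+24 = 133
00-J1-G8-P5-F8-H7-00: 23+12+16+11+32+37 = 131
… (46 more)
00-H7-G8-J1-P5-F8-00: 37+20+12+4+11+24 = 108  ← best
The minimum is 108.
One optimal route: 00 → H7 → G8 → J1 → P5 → F8 → 00 (or its reverse).

108 blocks — the shortest possible round trip.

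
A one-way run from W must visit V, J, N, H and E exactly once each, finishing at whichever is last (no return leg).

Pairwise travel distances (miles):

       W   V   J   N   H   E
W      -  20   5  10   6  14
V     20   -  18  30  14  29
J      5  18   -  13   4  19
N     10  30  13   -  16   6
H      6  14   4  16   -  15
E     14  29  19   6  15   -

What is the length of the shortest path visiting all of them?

There are 5! = 120 possible orderings.
W → V → J → N → H → E: 20+18+13+16+15 = 82
W → V → J → N → E → H: 20+18+13+6+15 = 72
W → V → J → H → N → E: 20+18+4+16+6 = 64
W → V → J → H → E → N: 20+18+4+15+6 = 63
W → V → J → E → N → H: 20+18+19+6+16 = 79
W → V → J → E → H → N: 20+18+19+15+16 = 88
W → V → N → J → H → E: 20+30+13+4+15 = 82
W → V → N → J → E → H: 20+30+13+19+15 = 97
W → V → N → H → J → E: 20+30+16+4+19 = 89
W → V → N → H → E → J: 20+30+16+15+19 = 100
W → V → N → E → J → H: 20+30+6+19+4 = 79
W → V → N → E → H → J: 20+30+6+15+4 = 75
W → V → H → J → N → E: 20+14+4+13+6 = 57
W → V → H → J → E → N: 20+14+4+19+6 = 63
… (106 more)
W → E → N → J → H → V: 14+6+13+4+14 = 51  ← best
The minimum is 51.
One shortest path: W → E → N → J → H → V.

Shortest open route: 51 miles.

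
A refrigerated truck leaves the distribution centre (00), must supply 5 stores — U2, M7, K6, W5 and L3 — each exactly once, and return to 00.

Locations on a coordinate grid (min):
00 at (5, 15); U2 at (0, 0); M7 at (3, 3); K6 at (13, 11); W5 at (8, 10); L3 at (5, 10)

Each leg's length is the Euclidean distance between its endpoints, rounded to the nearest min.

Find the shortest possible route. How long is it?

There are 60 distinct closed tours to check (reversals are equivalent).
00 - U2 - M7 - K6 - W5 - L3 - 00: 16+4+13+5+3+5 = 46
00 - U2 - M7 - K6 - L3 - W5 - 00: 16+4+13+8+3+6 = 50
00 - U2 - M7 - W5 - K6 - L3 - 00: 16+4+9+5+8+5 = 47
00 - U2 - M7 - W5 - L3 - K6 - 00: 16+4+9+3+8+9 = 49
00 - U2 - M7 - L3 - K6 - W5 - 00: 16+4+7+8+5+6 = 46
00 - U2 - M7 - L3 - W5 - K6 - 00: 16+4+7+3+5+9 = 44
00 - U2 - K6 - M7 - W5 - L3 - 00: 16+17+13+9+3+5 = 63
00 - U2 - K6 - M7 - L3 - W5 - 00: 16+17+13+7+3+6 = 62
00 - U2 - K6 - W5 - M7 - L3 - 00: 16+17+5+9+7+5 = 59
00 - U2 - K6 - W5 - L3 - M7 - 00: 16+17+5+3+7+12 = 60
00 - U2 - K6 - L3 - M7 - W5 - 00: 16+17+8+7+9+6 = 63
00 - U2 - K6 - L3 - W5 - M7 - 00: 16+17+8+3+9+12 = 65
00 - U2 - W5 - M7 - K6 - L3 - 00: 16+13+9+13+8+5 = 64
00 - U2 - W5 - M7 - L3 - K6 - 00: 16+13+9+7+8+9 = 62
… (46 more)
00 - K6 - W5 - U2 - M7 - L3 - 00: 9+5+13+4+7+5 = 43  ← best
The minimum is 43.
One optimal route: 00 → K6 → W5 → U2 → M7 → L3 → 00 (or its reverse).

Shortest round trip = 43 min.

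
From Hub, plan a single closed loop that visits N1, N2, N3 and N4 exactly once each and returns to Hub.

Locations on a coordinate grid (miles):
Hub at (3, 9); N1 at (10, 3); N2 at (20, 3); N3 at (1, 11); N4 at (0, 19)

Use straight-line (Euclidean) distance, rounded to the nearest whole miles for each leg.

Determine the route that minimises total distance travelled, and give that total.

Hub → N1 → N2 → N3 → N4 → Hub: 9+10+21+8+10 = 58
Hub → N1 → N2 → N4 → N3 → Hub: 9+10+26+8+3 = 56
Hub → N1 → N3 → N2 → N4 → Hub: 9+12+21+26+10 = 78
Hub → N1 → N3 → N4 → N2 → Hub: 9+12+8+26+18 = 73
Hub → N1 → N4 → N2 → N3 → Hub: 9+19+26+21+3 = 78
Hub → N1 → N4 → N3 → N2 → Hub: 9+19+8+21+18 = 75
Hub → N2 → N1 → N3 → N4 → Hub: 18+10+12+8+10 = 58
Hub → N2 → N1 → N4 → N3 → Hub: 18+10+19+8+3 = 58
Hub → N2 → N3 → N1 → N4 → Hub: 18+21+12+19+10 = 80
Hub → N2 → N4 → N1 → N3 → Hub: 18+26+19+12+3 = 78
Hub → N3 → N1 → N2 → N4 → Hub: 3+12+10+26+10 = 61
Hub → N3 → N2 → N1 → N4 → Hub: 3+21+10+19+10 = 63
The minimum is 56.
One optimal route: Hub → N1 → N2 → N4 → N3 → Hub (or its reverse).

Shortest round trip = 56 miles.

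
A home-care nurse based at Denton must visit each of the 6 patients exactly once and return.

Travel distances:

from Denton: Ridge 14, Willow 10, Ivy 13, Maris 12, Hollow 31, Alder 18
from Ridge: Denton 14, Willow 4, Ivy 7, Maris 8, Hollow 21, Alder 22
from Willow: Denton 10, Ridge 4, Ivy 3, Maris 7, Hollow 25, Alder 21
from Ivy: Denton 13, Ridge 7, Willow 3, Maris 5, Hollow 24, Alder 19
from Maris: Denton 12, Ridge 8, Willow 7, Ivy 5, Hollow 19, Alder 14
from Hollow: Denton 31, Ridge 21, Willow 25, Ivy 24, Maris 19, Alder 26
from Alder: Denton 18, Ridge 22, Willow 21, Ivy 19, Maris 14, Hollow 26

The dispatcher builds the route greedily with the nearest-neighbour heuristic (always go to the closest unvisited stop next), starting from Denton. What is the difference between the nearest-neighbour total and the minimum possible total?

From Denton: Willow=10, Maris=12, Ivy=13, Ridge=14, Alder=18, Hollow=31 → choose Willow (10).
From Willow: Ivy=3, Ridge=4, Maris=7, Alder=21, Hollow=25 → choose Ivy (3).
From Ivy: Maris=5, Ridge=7, Alder=19, Hollow=24 → choose Maris (5).
From Maris: Ridge=8, Alder=14, Hollow=19 → choose Ridge (8).
From Ridge: Hollow=21, Alder=22 → choose Hollow (21).
From Hollow: Alder=26 → choose Alder (26).
NN route Denton → Willow → Ivy → Maris → Ridge → Hollow → Alder → Denton costs 91.
Optimal: Denton → Ridge → Willow → Ivy → Maris → Hollow → Alder → Denton costs 89 (by enumerating all 360 distinct tours).
Excess = 91 − 89 = 2.

The nearest-neighbour route is 2 longer than optimal.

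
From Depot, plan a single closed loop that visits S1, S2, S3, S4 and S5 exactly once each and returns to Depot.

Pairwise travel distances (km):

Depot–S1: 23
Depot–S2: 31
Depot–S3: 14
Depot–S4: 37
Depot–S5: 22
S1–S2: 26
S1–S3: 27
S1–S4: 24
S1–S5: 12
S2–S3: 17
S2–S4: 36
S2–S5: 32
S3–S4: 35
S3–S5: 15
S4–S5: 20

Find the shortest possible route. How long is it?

Depot→S1→S2→S3→S4→S5→Depot: 23+26+17+35+20+22 = 143
Depot→S1→S2→S3→S5→S4→Depot: 23+26+17+15+20+37 = 138
Depot→S1→S2→S4→S3→S5→Depot: 23+26+36+35+15+22 = 157
Depot→S1→S2→S4→S5→S3→Depot: 23+26+36+20+15+14 = 134
Depot→S1→S2→S5→S3→S4→Depot: 23+26+32+15+35+37 = 168
Depot→S1→S2→S5→S4→S3→Depot: 23+26+32+20+35+14 = 150
Depot→S1→S3→S2→S4→S5→Depot: 23+27+17+36+20+22 = 145
Depot→S1→S3→S2→S5→S4→Depot: 23+27+17+32+20+37 = 156
Depot→S1→S3→S4→S2→S5→Depot: 23+27+35+36+32+22 = 175
Depot→S1→S3→S4→S5→S2→Depot: 23+27+35+20+32+31 = 168
Depot→S1→S3→S5→S2→S4→Depot: 23+27+15+32+36+37 = 170
Depot→S1→S3→S5→S4→S2→Depot: 23+27+15+20+36+31 = 152
Depot→S1→S4→S2→S3→S5→Depot: 23+24+36+17+15+22 = 137
Depot→S1→S4→S2→S5→S3→Depot: 23+24+36+32+15+14 = 144
… (46 more)
Depot→S1→S5→S4→S2→S3→Depot: 23+12+20+36+17+14 = 122  ← best
The minimum is 122.
One optimal route: Depot → S1 → S5 → S4 → S2 → S3 → Depot (or its reverse).

122 km — the shortest possible round trip.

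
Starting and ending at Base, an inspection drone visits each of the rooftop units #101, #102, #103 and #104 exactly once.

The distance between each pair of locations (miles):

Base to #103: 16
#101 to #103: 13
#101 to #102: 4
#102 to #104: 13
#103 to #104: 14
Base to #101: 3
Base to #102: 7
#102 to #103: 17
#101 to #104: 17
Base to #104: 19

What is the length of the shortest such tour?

Base - #101 - #102 - #103 - #104 - Base: 3+4+17+14+19 = 57
Base - #101 - #102 - #104 - #103 - Base: 3+4+13+14+16 = 50
Base - #101 - #103 - #102 - #104 - Base: 3+13+17+13+19 = 65
Base - #101 - #103 - #104 - #102 - Base: 3+13+14+13+7 = 50
Base - #101 - #104 - #102 - #103 - Base: 3+17+13+17+16 = 66
Base - #101 - #104 - #103 - #102 - Base: 3+17+14+17+7 = 58
Base - #102 - #101 - #103 - #104 - Base: 7+4+13+14+19 = 57
Base - #102 - #101 - #104 - #103 - Base: 7+4+17+14+16 = 58
Base - #102 - #103 - #101 - #104 - Base: 7+17+13+17+19 = 73
Base - #102 - #104 - #101 - #103 - Base: 7+13+17+13+16 = 66
Base - #103 - #101 - #102 - #104 - Base: 16+13+4+13+19 = 65
Base - #103 - #102 - #101 - #104 - Base: 16+17+4+17+19 = 73
The minimum is 50.
One optimal route: Base → #101 → #102 → #104 → #103 → Base (or its reverse).

50 miles — the shortest possible round trip.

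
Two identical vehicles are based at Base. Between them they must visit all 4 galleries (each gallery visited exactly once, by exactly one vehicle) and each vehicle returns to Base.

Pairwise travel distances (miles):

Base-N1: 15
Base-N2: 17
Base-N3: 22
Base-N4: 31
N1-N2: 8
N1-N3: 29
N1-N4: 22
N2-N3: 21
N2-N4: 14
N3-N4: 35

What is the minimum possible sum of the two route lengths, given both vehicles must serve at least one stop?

112 miles — the smallest possible combined total.

There are 2^3 − 1 = 7 ways to divide the 4 stops into two non-empty groups. For each, the best each vehicle can do is its own shortest tour through its group:
  {N1} + {N2, N3, N4}: 30 + 88 = 118
  {N2} + {N1, N3, N4}: 34 + 94 = 128
  {N1, N2} + {N3, N4}: 40 + 88 = 128
  {N3} + {N1, N2, N4}: 44 + 68 = 112
  {N1, N3} + {N2, N4}: 66 + 62 = 128
  {N2, N3} + {N1, N4}: 60 + 68 = 128
  … (7 splits in total)
Best: vehicle 1 Base → N3 → Base = 44; vehicle 2 Base → N1 → N2 → N4 → Base = 68; combined 112.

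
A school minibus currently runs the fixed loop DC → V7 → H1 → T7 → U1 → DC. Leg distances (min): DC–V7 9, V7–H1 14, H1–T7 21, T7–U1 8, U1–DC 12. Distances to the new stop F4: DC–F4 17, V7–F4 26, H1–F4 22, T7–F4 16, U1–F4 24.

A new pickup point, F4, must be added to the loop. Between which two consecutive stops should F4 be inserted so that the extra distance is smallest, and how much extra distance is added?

Adding 17 min by placing F4 on the H1–T7 leg.

Insertion cost between consecutive stops i–j is d(i,F4) + d(F4,j) − d(i,j):
  between DC and V7: 17 + 26 − 9 = 34
  between V7 and H1: 26 + 22 − 14 = 34
  between H1 and T7: 22 + 16 − 21 = 17
  between T7 and U1: 16 + 24 − 8 = 32
  between U1 and DC: 24 + 17 − 12 = 29
Cheapest insertion is between H1 and T7, adding 17.
New total = 64 + 17 = 81.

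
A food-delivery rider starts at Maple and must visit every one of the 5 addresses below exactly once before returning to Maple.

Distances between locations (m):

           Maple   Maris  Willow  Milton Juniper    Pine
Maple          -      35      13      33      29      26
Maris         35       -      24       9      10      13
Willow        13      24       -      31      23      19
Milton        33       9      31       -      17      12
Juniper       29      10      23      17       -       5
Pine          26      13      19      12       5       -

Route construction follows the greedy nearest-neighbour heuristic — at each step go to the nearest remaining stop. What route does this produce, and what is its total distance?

Nearest-neighbour total = 89 m; route Maple → Willow → Pine → Juniper → Maris → Milton → Maple.

From Maple: distances to unvisited — Willow=13, Pine=26, Juniper=29, Milton=33, Maris=35. Nearest is Willow (13).
From Willow: distances to unvisited — Pine=19, Juniper=23, Maris=24, Milton=31. Nearest is Pine (19).
From Pine: distances to unvisited — Juniper=5, Milton=12, Maris=13. Nearest is Juniper (5).
From Juniper: distances to unvisited — Maris=10, Milton=17. Nearest is Maris (10).
From Maris: distances to unvisited — Milton=9. Nearest is Milton (9).
Return Milton→Maple: 33.
Total = 13 + 19 + 5 + 10 + 9 + 33 = 89.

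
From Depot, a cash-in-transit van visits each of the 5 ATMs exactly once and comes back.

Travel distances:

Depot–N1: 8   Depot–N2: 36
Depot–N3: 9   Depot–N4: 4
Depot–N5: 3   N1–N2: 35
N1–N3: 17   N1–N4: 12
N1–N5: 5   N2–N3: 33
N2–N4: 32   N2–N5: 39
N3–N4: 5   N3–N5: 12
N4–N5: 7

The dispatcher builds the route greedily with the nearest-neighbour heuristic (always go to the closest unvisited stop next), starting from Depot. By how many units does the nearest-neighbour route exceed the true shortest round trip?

The nearest-neighbour route is 9 longer than optimal.

From Depot: N5=3, N4=4, N1=8, N3=9, N2=36 → choose N5 (3).
From N5: N1=5, N4=7, N3=12, N2=39 → choose N1 (5).
From N1: N4=12, N3=17, N2=35 → choose N4 (12).
From N4: N3=5, N2=32 → choose N3 (5).
From N3: N2=33 → choose N2 (33).
NN route Depot → N5 → N1 → N4 → N3 → N2 → Depot costs 94.
Optimal: Depot → N4 → N3 → N2 → N1 → N5 → Depot costs 85 (by enumerating all 60 distinct tours).
Excess = 94 − 85 = 9.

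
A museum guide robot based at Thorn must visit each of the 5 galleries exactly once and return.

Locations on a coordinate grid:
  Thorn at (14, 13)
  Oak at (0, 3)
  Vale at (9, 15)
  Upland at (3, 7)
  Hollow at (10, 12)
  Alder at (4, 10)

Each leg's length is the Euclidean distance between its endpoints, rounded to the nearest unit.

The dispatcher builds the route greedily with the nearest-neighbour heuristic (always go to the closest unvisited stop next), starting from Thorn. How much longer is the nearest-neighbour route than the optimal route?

From Thorn: Hollow=4, Vale=5, Alder=10, Upland=13, Oak=17 → choose Hollow (4).
From Hollow: Vale=3, Alder=6, Upland=9, Oak=13 → choose Vale (3).
From Vale: Alder=7, Upland=10, Oak=15 → choose Alder (7).
From Alder: Upland=3, Oak=8 → choose Upland (3).
From Upland: Oak=5 → choose Oak (5).
NN route Thorn → Hollow → Vale → Alder → Upland → Oak → Thorn costs 39.
Optimal: Thorn → Vale → Alder → Upland → Oak → Hollow → Thorn costs 37 (by enumerating all 60 distinct tours).
Excess = 39 − 37 = 2.

Excess over optimum: 2.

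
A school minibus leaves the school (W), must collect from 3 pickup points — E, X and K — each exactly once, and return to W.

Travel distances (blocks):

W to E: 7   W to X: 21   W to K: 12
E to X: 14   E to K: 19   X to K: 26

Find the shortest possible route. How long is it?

59 blocks — the shortest possible round trip.

W→E→X→K→W: 7+14+26+12 = 59
W→E→K→X→W: 7+19+26+21 = 73
W→X→E→K→W: 21+14+19+12 = 66
The minimum is 59.
One optimal route: W → E → X → K → W (or its reverse).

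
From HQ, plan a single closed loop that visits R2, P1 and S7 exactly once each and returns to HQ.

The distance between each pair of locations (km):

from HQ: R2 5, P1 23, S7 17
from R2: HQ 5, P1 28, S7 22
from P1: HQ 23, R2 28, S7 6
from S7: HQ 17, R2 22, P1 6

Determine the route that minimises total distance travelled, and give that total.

56 km — the shortest possible round trip.

There are 3 distinct closed tours to check (reversals are equivalent).
HQ → R2 → P1 → S7 → HQ: 5+28+6+17 = 56
HQ → R2 → S7 → P1 → HQ: 5+22+6+23 = 56
HQ → P1 → R2 → S7 → HQ: 23+28+22+17 = 90
The minimum is 56.
One optimal route: HQ → R2 → P1 → S7 → HQ (or its reverse).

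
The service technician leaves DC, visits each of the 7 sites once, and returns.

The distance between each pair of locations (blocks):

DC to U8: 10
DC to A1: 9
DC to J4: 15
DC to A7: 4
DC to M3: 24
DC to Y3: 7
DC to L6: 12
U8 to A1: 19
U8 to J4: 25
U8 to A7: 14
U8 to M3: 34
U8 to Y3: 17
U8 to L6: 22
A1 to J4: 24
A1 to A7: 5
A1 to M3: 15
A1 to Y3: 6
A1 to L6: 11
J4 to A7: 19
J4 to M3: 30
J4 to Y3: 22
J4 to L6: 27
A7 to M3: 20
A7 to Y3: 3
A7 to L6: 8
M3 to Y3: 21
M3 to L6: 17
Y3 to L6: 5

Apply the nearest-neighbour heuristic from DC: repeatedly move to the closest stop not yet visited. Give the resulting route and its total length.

Total distance 103 blocks via the nearest-neighbour route DC → A7 → Y3 → L6 → A1 → M3 → J4 → U8 → DC.

At DC the remaining stops are A7 4, Y3 7, A1 9, U8 10, L6 12, J4 15, M3 24; go to A7.
At A7 the remaining stops are Y3 3, A1 5, L6 8, U8 14, J4 19, M3 20; go to Y3.
At Y3 the remaining stops are L6 5, A1 6, U8 17, M3 21, J4 22; go to L6.
At L6 the remaining stops are A1 11, M3 17, U8 22, J4 27; go to A1.
At A1 the remaining stops are M3 15, U8 19, J4 24; go to M3.
At M3 the remaining stops are J4 30, U8 34; go to J4.
At J4 the remaining stops are U8 25; go to U8.
Return U8→DC: 10.
Total = 4 + 3 + 5 + 11 + 15 + 30 + 25 + 10 = 103.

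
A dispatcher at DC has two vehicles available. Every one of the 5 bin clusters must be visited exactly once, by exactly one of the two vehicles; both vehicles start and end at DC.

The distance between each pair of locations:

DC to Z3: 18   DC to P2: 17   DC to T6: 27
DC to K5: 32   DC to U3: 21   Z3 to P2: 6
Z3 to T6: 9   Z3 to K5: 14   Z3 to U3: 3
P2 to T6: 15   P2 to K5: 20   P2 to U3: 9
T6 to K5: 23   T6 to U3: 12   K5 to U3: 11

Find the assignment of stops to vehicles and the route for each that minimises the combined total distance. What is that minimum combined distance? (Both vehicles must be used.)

116 — the smallest possible combined total.

Try each way of splitting the stops between the two vehicles (each non-empty) and, for each split, find the best tour for each vehicle:
  {Z3} + {P2, T6, K5, U3}: 36 + 87 = 123
  {P2} + {Z3, T6, K5, U3}: 34 + 82 = 116
  {Z3, P2} + {T6, K5, U3}: 41 + 82 = 123
  {T6} + {Z3, P2, K5, U3}: 54 + 69 = 123
  {Z3, T6} + {P2, K5, U3}: 54 + 69 = 123
  {P2, T6} + {Z3, K5, U3}: 59 + 64 = 123
  … (15 splits in total)
Best: vehicle 1 DC → P2 → DC = 34; vehicle 2 DC → Z3 → T6 → K5 → U3 → DC = 82; combined 116.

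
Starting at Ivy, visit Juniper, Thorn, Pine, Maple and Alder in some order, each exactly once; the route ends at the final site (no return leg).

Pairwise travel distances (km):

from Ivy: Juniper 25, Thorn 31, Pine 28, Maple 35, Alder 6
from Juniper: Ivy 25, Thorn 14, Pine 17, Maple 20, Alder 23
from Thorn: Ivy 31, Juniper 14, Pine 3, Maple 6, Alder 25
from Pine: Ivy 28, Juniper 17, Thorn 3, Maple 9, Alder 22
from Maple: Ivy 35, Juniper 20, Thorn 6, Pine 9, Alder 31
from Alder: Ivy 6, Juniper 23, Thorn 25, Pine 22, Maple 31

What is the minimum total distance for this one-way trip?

There are 5! = 120 possible orderings.
Ivy → Juniper → Thorn → Pine → Maple → Alder: 25+14+3+9+31 = 82
Ivy → Juniper → Thorn → Pine → Alder → Maple: 25+14+3+22+31 = 95
Ivy → Juniper → Thorn → Maple → Pine → Alder: 25+14+6+9+22 = 76
Ivy → Juniper → Thorn → Maple → Alder → Pine: 25+14+6+31+22 = 98
Ivy → Juniper → Thorn → Alder → Pine → Maple: 25+14+25+22+9 = 95
Ivy → Juniper → Thorn → Alder → Maple → Pine: 25+14+25+31+9 = 104
Ivy → Juniper → Pine → Thorn → Maple → Alder: 25+17+3+6+31 = 82
Ivy → Juniper → Pine → Thorn → Alder → Maple: 25+17+3+25+31 = 101
Ivy → Juniper → Pine → Maple → Thorn → Alder: 25+17+9+6+25 = 82
Ivy → Juniper → Pine → Maple → Alder → Thorn: 25+17+9+31+25 = 107
Ivy → Juniper → Pine → Alder → Thorn → Maple: 25+17+22+25+6 = 95
Ivy → Juniper → Pine → Alder → Maple → Thorn: 25+17+22+31+6 = 101
Ivy → Juniper → Maple → Thorn → Pine → Alder: 25+20+6+3+22 = 76
Ivy → Juniper → Maple → Thorn → Alder → Pine: 25+20+6+25+22 = 98
… (106 more)
Ivy → Alder → Juniper → Thorn → Pine → Maple: 6+23+14+3+9 = 55  ← best
The minimum is 55.
One shortest path: Ivy → Alder → Juniper → Thorn → Pine → Maple.

Minimum one-way distance = 55 km.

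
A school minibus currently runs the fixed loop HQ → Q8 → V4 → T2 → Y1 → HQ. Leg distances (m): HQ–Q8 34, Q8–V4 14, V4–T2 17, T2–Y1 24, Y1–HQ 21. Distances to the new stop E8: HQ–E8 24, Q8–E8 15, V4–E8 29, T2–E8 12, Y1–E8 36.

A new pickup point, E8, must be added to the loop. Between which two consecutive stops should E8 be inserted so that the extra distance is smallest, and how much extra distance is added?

Minimum extra distance: 5 m, inserting E8 between HQ and Q8.

Insertion cost between consecutive stops i–j is d(i,E8) + d(E8,j) − d(i,j):
  between HQ and Q8: 24 + 15 − 34 = 5
  between Q8 and V4: 15 + 29 − 14 = 30
  between V4 and T2: 29 + 12 − 17 = 24
  between T2 and Y1: 12 + 36 − 24 = 24
  between Y1 and HQ: 36 + 24 − 21 = 39
Cheapest insertion is between HQ and Q8, adding 5.
New total = 110 + 5 = 115.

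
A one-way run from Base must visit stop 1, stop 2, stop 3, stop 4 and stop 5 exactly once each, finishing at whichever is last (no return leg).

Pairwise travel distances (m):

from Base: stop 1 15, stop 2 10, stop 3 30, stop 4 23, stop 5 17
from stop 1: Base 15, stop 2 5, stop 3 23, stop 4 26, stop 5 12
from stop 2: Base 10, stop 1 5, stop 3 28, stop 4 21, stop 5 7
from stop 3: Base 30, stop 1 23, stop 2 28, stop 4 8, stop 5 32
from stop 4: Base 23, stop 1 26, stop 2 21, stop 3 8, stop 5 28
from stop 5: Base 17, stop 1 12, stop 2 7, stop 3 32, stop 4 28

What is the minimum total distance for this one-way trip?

There are 5! = 120 possible orderings.
Base → stop 1 → stop 2 → stop 3 → stop 4 → stop 5: 15+5+28+8+28 = 84
Base → stop 1 → stop 2 → stop 3 → stop 5 → stop 4: 15+5+28+32+28 = 108
Base → stop 1 → stop 2 → stop 4 → stop 3 → stop 5: 15+5+21+8+32 = 81
Base → stop 1 → stop 2 → stop 4 → stop 5 → stop 3: 15+5+21+28+32 = 101
Base → stop 1 → stop 2 → stop 5 → stop 3 → stop 4: 15+5+7+32+8 = 67
Base → stop 1 → stop 2 → stop 5 → stop 4 → stop 3: 15+5+7+28+8 = 63
Base → stop 1 → stop 3 → stop 2 → stop 4 → stop 5: 15+23+28+21+28 = 115
Base → stop 1 → stop 3 → stop 2 → stop 5 → stop 4: 15+23+28+7+28 = 101
Base → stop 1 → stop 3 → stop 4 → stop 2 → stop 5: 15+23+8+21+7 = 74
Base → stop 1 → stop 3 → stop 4 → stop 5 → stop 2: 15+23+8+28+7 = 81
Base → stop 1 → stop 3 → stop 5 → stop 2 → stop 4: 15+23+32+7+21 = 98
Base → stop 1 → stop 3 → stop 5 → stop 4 → stop 2: 15+23+32+28+21 = 119
Base → stop 1 → stop 4 → stop 2 → stop 3 → stop 5: 15+26+21+28+32 = 122
Base → stop 1 → stop 4 → stop 2 → stop 5 → stop 3: 15+26+21+7+32 = 101
… (106 more)
Base → stop 2 → stop 5 → stop 1 → stop 3 → stop 4: 10+7+12+23+8 = 60  ← best
The minimum is 60.
One shortest path: Base → stop 2 → stop 5 → stop 1 → stop 3 → stop 4.

60 m — the minimum one-way total.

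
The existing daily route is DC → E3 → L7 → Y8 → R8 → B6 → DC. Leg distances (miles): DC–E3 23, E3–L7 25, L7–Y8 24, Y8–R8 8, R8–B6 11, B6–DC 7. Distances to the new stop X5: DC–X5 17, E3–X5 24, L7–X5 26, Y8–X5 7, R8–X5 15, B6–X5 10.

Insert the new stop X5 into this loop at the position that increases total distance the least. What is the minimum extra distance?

Insertion cost between consecutive stops i–j is d(i,X5) + d(X5,j) − d(i,j):
  between DC and E3: 17 + 24 − 23 = 18
  between E3 and L7: 24 + 26 − 25 = 25
  between L7 and Y8: 26 + 7 − 24 = 9
  between Y8 and R8: 7 + 15 − 8 = 14
  between R8 and B6: 15 + 10 − 11 = 14
  between B6 and DC: 10 + 17 − 7 = 20
Cheapest insertion is between L7 and Y8, adding 9.
New total = 98 + 9 = 107.

Adding 9 miles by placing X5 on the L7–Y8 leg.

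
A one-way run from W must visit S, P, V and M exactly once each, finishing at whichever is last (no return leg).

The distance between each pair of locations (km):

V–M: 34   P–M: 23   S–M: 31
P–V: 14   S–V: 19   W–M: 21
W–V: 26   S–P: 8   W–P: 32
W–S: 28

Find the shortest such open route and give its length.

There are 4! = 24 possible orderings.
W - S - P - V - M: 28+8+14+34 = 84
W - S - P - M - V: 28+8+23+34 = 93
W - S - V - P - M: 28+19+14+23 = 84
W - S - V - M - P: 28+19+34+23 = 104
W - S - M - P - V: 28+31+23+14 = 96
W - S - M - V - P: 28+31+34+14 = 107
W - P - S - V - M: 32+8+19+34 = 93
W - P - S - M - V: 32+8+31+34 = 105
W - P - V - S - M: 32+14+19+31 = 96
W - P - V - M - S: 32+14+34+31 = 111
W - P - M - S - V: 32+23+31+19 = 105
W - P - M - V - S: 32+23+34+19 = 108
W - V - S - P - M: 26+19+8+23 = 76
W - V - S - M - P: 26+19+31+23 = 99
… (10 more)
W - M - P - S - V: 21+23+8+19 = 71  ← best
The minimum is 71.
One shortest path: W → M → P → S → V.

71 km — the minimum one-way total.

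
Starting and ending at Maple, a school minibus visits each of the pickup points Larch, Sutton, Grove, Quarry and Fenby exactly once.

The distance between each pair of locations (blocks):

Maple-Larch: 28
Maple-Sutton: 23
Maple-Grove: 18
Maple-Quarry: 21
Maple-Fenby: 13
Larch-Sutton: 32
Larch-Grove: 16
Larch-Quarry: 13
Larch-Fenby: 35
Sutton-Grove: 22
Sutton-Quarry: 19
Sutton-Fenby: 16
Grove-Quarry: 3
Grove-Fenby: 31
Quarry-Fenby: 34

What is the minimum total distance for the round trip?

Maple-Larch-Sutton-Grove-Quarry-Fenby-Maple: 28+32+22+3+34+13 = 132
Maple-Larch-Sutton-Grove-Fenby-Quarry-Maple: 28+32+22+31+34+21 = 168
Maple-Larch-Sutton-Quarry-Grove-Fenby-Maple: 28+32+19+3+31+13 = 126
Maple-Larch-Sutton-Quarry-Fenby-Grove-Maple: 28+32+19+34+31+18 = 162
Maple-Larch-Sutton-Fenby-Grove-Quarry-Maple: 28+32+16+31+3+21 = 131
Maple-Larch-Sutton-Fenby-Quarry-Grove-Maple: 28+32+16+34+3+18 = 131
Maple-Larch-Grove-Sutton-Quarry-Fenby-Maple: 28+16+22+19+34+13 = 132
Maple-Larch-Grove-Sutton-Fenby-Quarry-Maple: 28+16+22+16+34+21 = 137
Maple-Larch-Grove-Quarry-Sutton-Fenby-Maple: 28+16+3+19+16+13 = 95
Maple-Larch-Grove-Quarry-Fenby-Sutton-Maple: 28+16+3+34+16+23 = 120
Maple-Larch-Grove-Fenby-Sutton-Quarry-Maple: 28+16+31+16+19+21 = 131
Maple-Larch-Grove-Fenby-Quarry-Sutton-Maple: 28+16+31+34+19+23 = 151
Maple-Larch-Quarry-Sutton-Grove-Fenby-Maple: 28+13+19+22+31+13 = 126
Maple-Larch-Quarry-Sutton-Fenby-Grove-Maple: 28+13+19+16+31+18 = 125
… (46 more)
The minimum is 95.
One optimal route: Maple → Larch → Grove → Quarry → Sutton → Fenby → Maple (or its reverse).

Minimum total distance: 95 blocks.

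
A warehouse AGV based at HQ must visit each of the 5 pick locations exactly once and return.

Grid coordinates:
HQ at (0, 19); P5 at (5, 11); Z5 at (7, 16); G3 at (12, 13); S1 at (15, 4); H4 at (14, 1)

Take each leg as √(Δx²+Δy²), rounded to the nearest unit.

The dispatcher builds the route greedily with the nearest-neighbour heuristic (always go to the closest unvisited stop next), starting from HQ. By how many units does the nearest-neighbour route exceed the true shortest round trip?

From HQ: Z5=8, P5=9, G3=13, S1=21, H4=23 → choose Z5 (8).
From Z5: P5=5, G3=6, S1=14, H4=17 → choose P5 (5).
From P5: G3=7, S1=12, H4=13 → choose G3 (7).
From G3: S1=9, H4=12 → choose S1 (9).
From S1: H4=3 → choose H4 (3).
NN route HQ → Z5 → P5 → G3 → S1 → H4 → HQ costs 55.
Optimal: HQ → P5 → H4 → S1 → G3 → Z5 → HQ costs 48 (by enumerating all 60 distinct tours).
Excess = 55 − 48 = 7.

Excess over optimum: 7.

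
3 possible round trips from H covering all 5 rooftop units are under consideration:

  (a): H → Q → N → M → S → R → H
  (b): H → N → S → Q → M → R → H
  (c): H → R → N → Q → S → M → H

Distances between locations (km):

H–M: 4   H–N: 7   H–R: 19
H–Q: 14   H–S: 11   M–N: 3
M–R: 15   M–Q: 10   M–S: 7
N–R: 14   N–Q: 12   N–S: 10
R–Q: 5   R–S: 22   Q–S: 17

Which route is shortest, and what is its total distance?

(a): 14 + 12 + 3 + 7 + 22 + 19 = 77
(b): 7 + 10 + 17 + 10 + 15 + 19 = 78
(c): 19 + 14 + 12 + 17 + 7 + 4 = 73

Shortest is (c), total 73 km.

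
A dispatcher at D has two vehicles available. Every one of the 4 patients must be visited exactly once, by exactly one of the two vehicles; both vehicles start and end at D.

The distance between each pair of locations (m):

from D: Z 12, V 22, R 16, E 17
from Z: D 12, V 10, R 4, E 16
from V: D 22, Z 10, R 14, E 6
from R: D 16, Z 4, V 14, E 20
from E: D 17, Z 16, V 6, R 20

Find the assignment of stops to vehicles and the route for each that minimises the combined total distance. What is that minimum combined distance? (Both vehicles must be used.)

There are 2^3 − 1 = 7 ways to divide the 4 stops into two non-empty groups. For each, the best each vehicle can do is its own shortest tour through its group:
  {Z} + {V, R, E}: 24 + 53 = 77
  {V} + {Z, R, E}: 44 + 53 = 97
  {Z, V} + {R, E}: 44 + 53 = 97
  {R} + {Z, V, E}: 32 + 45 = 77
  {Z, R} + {V, E}: 32 + 45 = 77
  {V, R} + {Z, E}: 52 + 45 = 97
  … (7 splits in total)
Best: vehicle 1 D → Z → D = 24; vehicle 2 D → R → V → E → D = 53; combined 77.

Minimum combined distance: 77 m.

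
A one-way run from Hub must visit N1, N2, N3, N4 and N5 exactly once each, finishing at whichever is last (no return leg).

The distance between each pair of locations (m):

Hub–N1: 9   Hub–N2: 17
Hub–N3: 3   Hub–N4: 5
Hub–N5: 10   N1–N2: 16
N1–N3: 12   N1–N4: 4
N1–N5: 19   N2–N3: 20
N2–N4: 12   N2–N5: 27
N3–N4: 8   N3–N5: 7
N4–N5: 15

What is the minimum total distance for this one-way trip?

There are 5! = 120 possible orderings.
Hub → N1 → N2 → N3 → N4 → N5: 9+16+20+8+15 = 68
Hub → N1 → N2 → N3 → N5 → N4: 9+16+20+7+15 = 67
Hub → N1 → N2 → N4 → N3 → N5: 9+16+12+8+7 = 52
Hub → N1 → N2 → N4 → N5 → N3: 9+16+12+15+7 = 59
Hub → N1 → N2 → N5 → N3 → N4: 9+16+27+7+8 = 67
Hub → N1 → N2 → N5 → N4 → N3: 9+16+27+15+8 = 75
Hub → N1 → N3 → N2 → N4 → N5: 9+12+20+12+15 = 68
Hub → N1 → N3 → N2 → N5 → N4: 9+12+20+27+15 = 83
Hub → N1 → N3 → N4 → N2 → N5: 9+12+8+12+27 = 68
Hub → N1 → N3 → N4 → N5 → N2: 9+12+8+15+27 = 71
Hub → N1 → N3 → N5 → N2 → N4: 9+12+7+27+12 = 67
Hub → N1 → N3 → N5 → N4 → N2: 9+12+7+15+12 = 55
Hub → N1 → N4 → N2 → N3 → N5: 9+4+12+20+7 = 52
Hub → N1 → N4 → N2 → N5 → N3: 9+4+12+27+7 = 59
… (106 more)
Hub → N3 → N5 → N1 → N4 → N2: 3+7+19+4+12 = 45  ← best
The minimum is 45.
One shortest path: Hub → N3 → N5 → N1 → N4 → N2.

45 m — the minimum one-way total.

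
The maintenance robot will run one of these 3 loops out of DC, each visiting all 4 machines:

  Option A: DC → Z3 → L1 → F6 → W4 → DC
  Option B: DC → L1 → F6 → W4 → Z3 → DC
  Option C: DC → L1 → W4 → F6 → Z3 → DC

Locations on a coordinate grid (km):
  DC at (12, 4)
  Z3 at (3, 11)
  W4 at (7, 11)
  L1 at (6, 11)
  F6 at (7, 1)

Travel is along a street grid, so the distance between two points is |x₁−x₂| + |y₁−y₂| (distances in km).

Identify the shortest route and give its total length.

52 km — Option A is the shortest.

Option A: 16 + 3 + 11 + 10 + 12 = 52
Option B: 13 + 11 + 10 + 4 + 16 = 54
Option C: 13 + 1 + 10 + 14 + 16 = 54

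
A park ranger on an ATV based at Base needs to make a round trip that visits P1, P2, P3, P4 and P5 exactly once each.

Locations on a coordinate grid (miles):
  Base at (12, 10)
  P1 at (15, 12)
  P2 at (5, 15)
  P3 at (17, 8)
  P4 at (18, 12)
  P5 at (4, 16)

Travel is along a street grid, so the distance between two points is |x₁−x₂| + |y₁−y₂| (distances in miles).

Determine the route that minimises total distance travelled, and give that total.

Minimum total distance: 44 miles.

With 5 stops there are 5!/2 = 60 distinct round trips (a route and its reverse cost the same).
Base→P1→P2→P3→P4→P5→Base: 5+13+19+5+18+14 = 74
Base→P1→P2→P3→P5→P4→Base: 5+13+19+21+18+8 = 84
Base→P1→P2→P4→P3→P5→Base: 5+13+16+5+21+14 = 74
Base→P1→P2→P4→P5→P3→Base: 5+13+16+18+21+7 = 80
Base→P1→P2→P5→P3→P4→Base: 5+13+2+21+5+8 = 54
Base→P1→P2→P5→P4→P3→Base: 5+13+2+18+5+7 = 50
Base→P1→P3→P2→P4→P5→Base: 5+6+19+16+18+14 = 78
Base→P1→P3→P2→P5→P4→Base: 5+6+19+2+18+8 = 58
Base→P1→P3→P4→P2→P5→Base: 5+6+5+16+2+14 = 48
Base→P1→P3→P4→P5→P2→Base: 5+6+5+18+2+12 = 48
Base→P1→P3→P5→P2→P4→Base: 5+6+21+2+16+8 = 58
Base→P1→P3→P5→P4→P2→Base: 5+6+21+18+16+12 = 78
Base→P1→P4→P2→P3→P5→Base: 5+3+16+19+21+14 = 78
Base→P1→P4→P2→P5→P3→Base: 5+3+16+2+21+7 = 54
… (46 more)
Base→P2→P5→P1→P4→P3→Base: 12+2+15+3+5+7 = 44  ← best
The minimum is 44.
One optimal route: Base → P2 → P5 → P1 → P4 → P3 → Base (or its reverse).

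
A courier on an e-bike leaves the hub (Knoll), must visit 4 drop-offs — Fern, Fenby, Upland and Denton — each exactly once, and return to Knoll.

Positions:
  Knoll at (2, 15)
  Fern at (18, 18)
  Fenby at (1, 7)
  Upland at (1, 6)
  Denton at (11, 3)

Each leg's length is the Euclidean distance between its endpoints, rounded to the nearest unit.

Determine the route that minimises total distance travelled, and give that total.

Minimum total distance: 52.

With 4 stops there are 4!/2 = 12 distinct round trips (a route and its reverse cost the same).
Knoll-Fern-Fenby-Upland-Denton-Knoll: 16+20+1+10+15 = 62
Knoll-Fern-Fenby-Denton-Upland-Knoll: 16+20+11+10+9 = 66
Knoll-Fern-Upland-Fenby-Denton-Knoll: 16+21+1+11+15 = 64
Knoll-Fern-Upland-Denton-Fenby-Knoll: 16+21+10+11+8 = 66
Knoll-Fern-Denton-Fenby-Upland-Knoll: 16+17+11+1+9 = 54
Knoll-Fern-Denton-Upland-Fenby-Knoll: 16+17+10+1+8 = 52
Knoll-Fenby-Fern-Upland-Denton-Knoll: 8+20+21+10+15 = 74
Knoll-Fenby-Fern-Denton-Upland-Knoll: 8+20+17+10+9 = 64
Knoll-Fenby-Upland-Fern-Denton-Knoll: 8+1+21+17+15 = 62
Knoll-Fenby-Denton-Fern-Upland-Knoll: 8+11+17+21+9 = 66
Knoll-Upland-Fern-Fenby-Denton-Knoll: 9+21+20+11+15 = 76
Knoll-Upland-Fenby-Fern-Denton-Knoll: 9+1+20+17+15 = 62
The minimum is 52.
One optimal route: Knoll → Fern → Denton → Upland → Fenby → Knoll (or its reverse).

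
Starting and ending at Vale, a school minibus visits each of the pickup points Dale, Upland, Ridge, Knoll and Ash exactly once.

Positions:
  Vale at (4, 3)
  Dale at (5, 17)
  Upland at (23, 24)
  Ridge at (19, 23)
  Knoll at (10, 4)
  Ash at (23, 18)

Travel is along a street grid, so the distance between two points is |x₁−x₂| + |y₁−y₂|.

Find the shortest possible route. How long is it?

Shortest round trip = 80.

Vale→Dale→Upland→Ridge→Knoll→Ash→Vale: 15+25+5+28+27+34 = 134
Vale→Dale→Upland→Ridge→Ash→Knoll→Vale: 15+25+5+9+27+7 = 88
Vale→Dale→Upland→Knoll→Ridge→Ash→Vale: 15+25+33+28+9+34 = 144
Vale→Dale→Upland→Knoll→Ash→Ridge→Vale: 15+25+33+27+9+35 = 144
Vale→Dale→Upland→Ash→Ridge→Knoll→Vale: 15+25+6+9+28+7 = 90
Vale→Dale→Upland→Ash→Knoll→Ridge→Vale: 15+25+6+27+28+35 = 136
Vale→Dale→Ridge→Upland→Knoll→Ash→Vale: 15+20+5+33+27+34 = 134
Vale→Dale→Ridge→Upland→Ash→Knoll→Vale: 15+20+5+6+27+7 = 80
Vale→Dale→Ridge→Knoll→Upland→Ash→Vale: 15+20+28+33+6+34 = 136
Vale→Dale→Ridge→Knoll→Ash→Upland→Vale: 15+20+28+27+6+40 = 136
Vale→Dale→Ridge→Ash→Upland→Knoll→Vale: 15+20+9+6+33+7 = 90
Vale→Dale→Ridge→Ash→Knoll→Upland→Vale: 15+20+9+27+33+40 = 144
Vale→Dale→Knoll→Upland→Ridge→Ash→Vale: 15+18+33+5+9+34 = 114
Vale→Dale→Knoll→Upland→Ash→Ridge→Vale: 15+18+33+6+9+35 = 116
… (46 more)
The minimum is 80.
One optimal route: Vale → Dale → Ridge → Upland → Ash → Knoll → Vale (or its reverse).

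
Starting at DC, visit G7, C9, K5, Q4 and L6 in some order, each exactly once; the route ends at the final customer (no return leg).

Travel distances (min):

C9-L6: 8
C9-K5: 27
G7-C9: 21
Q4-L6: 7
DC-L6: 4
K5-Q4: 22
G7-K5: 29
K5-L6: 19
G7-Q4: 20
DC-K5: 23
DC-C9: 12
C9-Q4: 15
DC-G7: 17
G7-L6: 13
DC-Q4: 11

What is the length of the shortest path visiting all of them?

There are 5! = 120 possible orderings.
DC → G7 → C9 → K5 → Q4 → L6: 17+21+27+22+7 = 94
DC → G7 → C9 → K5 → L6 → Q4: 17+21+27+19+7 = 91
DC → G7 → C9 → Q4 → K5 → L6: 17+21+15+22+19 = 94
DC → G7 → C9 → Q4 → L6 → K5: 17+21+15+7+19 = 79
DC → G7 → C9 → L6 → K5 → Q4: 17+21+8+19+22 = 87
DC → G7 → C9 → L6 → Q4 → K5: 17+21+8+7+22 = 75
DC → G7 → K5 → C9 → Q4 → L6: 17+29+27+15+7 = 95
DC → G7 → K5 → C9 → L6 → Q4: 17+29+27+8+7 = 88
DC → G7 → K5 → Q4 → C9 → L6: 17+29+22+15+8 = 91
DC → G7 → K5 → Q4 → L6 → C9: 17+29+22+7+8 = 83
DC → G7 → K5 → L6 → C9 → Q4: 17+29+19+8+15 = 88
DC → G7 → K5 → L6 → Q4 → C9: 17+29+19+7+15 = 87
DC → G7 → Q4 → C9 → K5 → L6: 17+20+15+27+19 = 98
DC → G7 → Q4 → C9 → L6 → K5: 17+20+15+8+19 = 79
… (106 more)
The minimum is 75.
One shortest path: DC → G7 → C9 → L6 → Q4 → K5.

Minimum one-way distance = 75 min.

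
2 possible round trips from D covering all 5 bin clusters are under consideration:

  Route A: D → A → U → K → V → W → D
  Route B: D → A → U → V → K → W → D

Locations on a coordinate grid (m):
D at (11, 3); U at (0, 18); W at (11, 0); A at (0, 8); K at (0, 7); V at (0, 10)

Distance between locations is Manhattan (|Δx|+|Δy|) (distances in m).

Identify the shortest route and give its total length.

Route A: 16 + 10 + 11 + 3 + 21 + 3 = 64
Route B: 16 + 10 + 8 + 3 + 18 + 3 = 58

58 m — Route B is the shortest.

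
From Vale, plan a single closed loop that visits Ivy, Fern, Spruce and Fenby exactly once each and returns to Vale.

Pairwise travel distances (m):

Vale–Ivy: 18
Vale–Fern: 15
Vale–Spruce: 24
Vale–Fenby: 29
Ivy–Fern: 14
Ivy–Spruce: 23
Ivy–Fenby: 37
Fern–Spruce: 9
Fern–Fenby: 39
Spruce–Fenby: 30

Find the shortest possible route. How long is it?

Vale-Ivy-Fern-Spruce-Fenby-Vale: 18+14+9+30+29 = 100
Vale-Ivy-Fern-Fenby-Spruce-Vale: 18+14+39+30+24 = 125
Vale-Ivy-Spruce-Fern-Fenby-Vale: 18+23+9+39+29 = 118
Vale-Ivy-Spruce-Fenby-Fern-Vale: 18+23+30+39+15 = 125
Vale-Ivy-Fenby-Fern-Spruce-Vale: 18+37+39+9+24 = 127
Vale-Ivy-Fenby-Spruce-Fern-Vale: 18+37+30+9+15 = 109
Vale-Fern-Ivy-Spruce-Fenby-Vale: 15+14+23+30+29 = 111
Vale-Fern-Ivy-Fenby-Spruce-Vale: 15+14+37+30+24 = 120
Vale-Fern-Spruce-Ivy-Fenby-Vale: 15+9+23+37+29 = 113
Vale-Fern-Fenby-Ivy-Spruce-Vale: 15+39+37+23+24 = 138
Vale-Spruce-Ivy-Fern-Fenby-Vale: 24+23+14+39+29 = 129
Vale-Spruce-Fern-Ivy-Fenby-Vale: 24+9+14+37+29 = 113
The minimum is 100.
One optimal route: Vale → Ivy → Fern → Spruce → Fenby → Vale (or its reverse).

Minimum total distance: 100 m.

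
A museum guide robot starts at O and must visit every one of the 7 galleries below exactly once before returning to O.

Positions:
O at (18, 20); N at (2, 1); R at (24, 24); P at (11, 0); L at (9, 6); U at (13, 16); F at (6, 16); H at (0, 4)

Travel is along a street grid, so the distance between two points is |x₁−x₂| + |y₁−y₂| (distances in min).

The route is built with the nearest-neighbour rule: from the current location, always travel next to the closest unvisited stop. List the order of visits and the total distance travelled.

106 min along O → U → F → L → P → N → H → R → O.

At O the remaining stops are U 9, R 10, F 16, L 23, P 27, H 34, N 35; go to U.
At U the remaining stops are F 7, L 14, P 18, R 19, H 25, N 26; go to F.
At F the remaining stops are L 13, H 18, N 19, P 21, R 26; go to L.
At L the remaining stops are P 8, H 11, N 12, R 33; go to P.
At P the remaining stops are N 10, H 15, R 37; go to N.
At N the remaining stops are H 5, R 45; go to H.
At H the remaining stops are R 44; go to R.
Return R→O: 10.
Total = 9 + 7 + 13 + 8 + 10 + 5 + 44 + 10 = 106.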